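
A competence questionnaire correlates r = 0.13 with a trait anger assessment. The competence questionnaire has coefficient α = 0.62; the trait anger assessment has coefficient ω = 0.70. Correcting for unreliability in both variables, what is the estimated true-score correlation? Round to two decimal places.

r_true = r_obs / √(r_xx · r_yy) = 0.13 / √(0.62 × 0.70) = 0.13 / √0.4340 = 0.13 / 0.6588 ≈ 0.20.

0.20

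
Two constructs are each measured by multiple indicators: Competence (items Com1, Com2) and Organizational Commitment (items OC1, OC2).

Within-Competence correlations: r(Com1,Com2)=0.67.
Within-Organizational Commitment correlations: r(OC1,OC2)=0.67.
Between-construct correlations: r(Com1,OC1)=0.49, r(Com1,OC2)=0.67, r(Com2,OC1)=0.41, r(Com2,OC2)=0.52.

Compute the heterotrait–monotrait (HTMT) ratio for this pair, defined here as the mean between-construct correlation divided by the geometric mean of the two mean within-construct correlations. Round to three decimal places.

Mean heterotrait r = 2.09/4 = 0.5225.
Mean within-Com = 0.67/1 = 0.6700; mean within-OC = 0.67/1 = 0.6700.
Geometric mean = √(0.6700 × 0.6700) = 0.6700.
HTMT = 0.5225 / 0.6700 = 0.780.

0.780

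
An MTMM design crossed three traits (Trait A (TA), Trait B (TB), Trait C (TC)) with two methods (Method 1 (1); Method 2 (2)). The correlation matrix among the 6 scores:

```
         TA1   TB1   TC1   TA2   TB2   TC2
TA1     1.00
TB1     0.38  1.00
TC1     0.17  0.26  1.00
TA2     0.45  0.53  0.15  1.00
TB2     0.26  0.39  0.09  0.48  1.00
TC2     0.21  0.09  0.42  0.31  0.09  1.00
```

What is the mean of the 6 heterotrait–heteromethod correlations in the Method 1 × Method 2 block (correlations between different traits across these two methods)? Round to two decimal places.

HTHM values (method 1 × method 2): 0.26, 0.21, 0.53, 0.09, 0.15, 0.09; mean = 1.33/6 = 0.22.

0.22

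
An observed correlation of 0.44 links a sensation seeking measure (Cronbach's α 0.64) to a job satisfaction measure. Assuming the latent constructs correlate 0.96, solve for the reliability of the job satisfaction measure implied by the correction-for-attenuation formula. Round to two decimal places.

0.33

r_true = r_obs / √(r_xx · r_yy) ⇒ 0.96 = 0.44 / √(0.64 · r_yy).
√(0.64 · r_yy) = 0.44 / 0.96 = 0.4583; 0.64 · r_yy = 0.2100; r_yy = 0.2100 / 0.64 ≈ 0.33.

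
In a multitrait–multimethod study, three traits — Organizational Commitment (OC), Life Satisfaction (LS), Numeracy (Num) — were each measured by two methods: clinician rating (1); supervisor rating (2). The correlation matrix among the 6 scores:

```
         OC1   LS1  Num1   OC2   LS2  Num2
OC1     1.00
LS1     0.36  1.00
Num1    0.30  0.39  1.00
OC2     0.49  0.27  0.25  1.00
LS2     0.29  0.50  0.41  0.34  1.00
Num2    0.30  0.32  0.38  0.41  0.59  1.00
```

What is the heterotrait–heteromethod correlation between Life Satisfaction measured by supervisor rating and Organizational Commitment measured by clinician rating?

0.29

Different traits and methods: r(LS2, OC1) = 0.29.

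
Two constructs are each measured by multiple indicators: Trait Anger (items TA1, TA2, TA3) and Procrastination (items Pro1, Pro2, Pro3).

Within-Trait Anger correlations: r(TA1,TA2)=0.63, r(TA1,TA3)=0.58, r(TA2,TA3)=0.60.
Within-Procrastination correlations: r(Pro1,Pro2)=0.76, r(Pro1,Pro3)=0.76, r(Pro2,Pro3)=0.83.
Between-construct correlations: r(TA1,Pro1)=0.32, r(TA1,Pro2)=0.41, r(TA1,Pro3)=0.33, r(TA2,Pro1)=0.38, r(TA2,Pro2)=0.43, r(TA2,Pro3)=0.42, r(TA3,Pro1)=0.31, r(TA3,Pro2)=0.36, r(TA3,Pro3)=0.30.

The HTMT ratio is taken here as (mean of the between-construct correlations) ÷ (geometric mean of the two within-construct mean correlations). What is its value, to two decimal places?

Between-construct mean = 3.26/9 = 0.3622.
Mean within-TA = 1.81/3 = 0.6033; mean within-Pro = 2.35/3 = 0.7833.
Geometric mean = √(0.6033 × 0.7833) = 0.6874.
HTMT = 0.3622 / 0.6874 = 0.53.

0.53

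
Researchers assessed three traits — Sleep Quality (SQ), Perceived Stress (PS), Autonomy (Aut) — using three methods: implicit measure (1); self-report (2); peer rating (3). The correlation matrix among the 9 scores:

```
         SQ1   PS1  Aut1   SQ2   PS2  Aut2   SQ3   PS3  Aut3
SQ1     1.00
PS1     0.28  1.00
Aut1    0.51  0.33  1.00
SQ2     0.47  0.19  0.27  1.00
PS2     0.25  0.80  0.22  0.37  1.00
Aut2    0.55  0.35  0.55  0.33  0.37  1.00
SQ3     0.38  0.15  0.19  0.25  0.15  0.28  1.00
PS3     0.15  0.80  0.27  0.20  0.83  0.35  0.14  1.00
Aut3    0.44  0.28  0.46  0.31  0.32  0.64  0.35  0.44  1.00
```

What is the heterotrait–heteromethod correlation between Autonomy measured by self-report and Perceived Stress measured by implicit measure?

0.35

Different traits and methods: r(Aut2, PS1) = 0.35.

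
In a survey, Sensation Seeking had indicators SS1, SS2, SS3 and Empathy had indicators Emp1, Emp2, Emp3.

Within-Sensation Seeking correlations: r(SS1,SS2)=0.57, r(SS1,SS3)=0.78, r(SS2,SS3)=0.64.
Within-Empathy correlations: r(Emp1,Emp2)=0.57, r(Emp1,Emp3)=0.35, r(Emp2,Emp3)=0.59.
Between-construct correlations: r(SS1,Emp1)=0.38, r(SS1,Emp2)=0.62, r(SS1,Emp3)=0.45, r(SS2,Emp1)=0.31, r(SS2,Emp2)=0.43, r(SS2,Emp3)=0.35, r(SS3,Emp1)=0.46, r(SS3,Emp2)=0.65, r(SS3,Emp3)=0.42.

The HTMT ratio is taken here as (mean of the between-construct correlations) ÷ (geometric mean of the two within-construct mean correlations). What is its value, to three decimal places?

0.783

Mean between = 4.07/9 = 0.4522.
Mean within-SS = 1.99/3 = 0.6633; mean within-Emp = 1.51/3 = 0.5033.
Geometric mean = √(0.6633 × 0.5033) = 0.5778.
HTMT = 0.4522 / 0.5778 = 0.783.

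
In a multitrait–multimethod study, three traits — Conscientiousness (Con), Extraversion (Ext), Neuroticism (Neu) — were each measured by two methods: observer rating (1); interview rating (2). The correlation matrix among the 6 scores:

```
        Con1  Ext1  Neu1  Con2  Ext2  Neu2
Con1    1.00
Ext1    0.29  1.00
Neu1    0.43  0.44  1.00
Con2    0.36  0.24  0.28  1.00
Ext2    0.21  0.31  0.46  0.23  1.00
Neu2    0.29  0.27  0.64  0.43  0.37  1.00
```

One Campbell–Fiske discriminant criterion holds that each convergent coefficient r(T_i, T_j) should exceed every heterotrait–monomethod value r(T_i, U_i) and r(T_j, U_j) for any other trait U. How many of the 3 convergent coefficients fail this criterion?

2

Checking each validity diagonal entry against its comparison values:
Con (methods 1·2): 0.36 vs {0.29, 0.23, 0.43, 0.43} → fail.
Ext (methods 1·2): 0.31 vs {0.29, 0.23, 0.44, 0.37} → fail.
Neu (methods 1·2): 0.64 vs {0.43, 0.43, 0.44, 0.37} → pass.
2 of 3 fail.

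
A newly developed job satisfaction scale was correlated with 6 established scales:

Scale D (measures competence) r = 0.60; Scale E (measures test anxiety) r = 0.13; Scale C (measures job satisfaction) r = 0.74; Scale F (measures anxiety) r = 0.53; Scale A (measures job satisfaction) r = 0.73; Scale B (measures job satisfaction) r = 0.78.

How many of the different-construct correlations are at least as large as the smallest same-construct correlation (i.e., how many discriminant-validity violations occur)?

0

Convergent (same construct = job satisfaction): Scale C, Scale A, Scale B.
Smallest convergent = 0.73. Discriminant values: 0.60, 0.13, 0.53; count ≥ 0.73 → 0.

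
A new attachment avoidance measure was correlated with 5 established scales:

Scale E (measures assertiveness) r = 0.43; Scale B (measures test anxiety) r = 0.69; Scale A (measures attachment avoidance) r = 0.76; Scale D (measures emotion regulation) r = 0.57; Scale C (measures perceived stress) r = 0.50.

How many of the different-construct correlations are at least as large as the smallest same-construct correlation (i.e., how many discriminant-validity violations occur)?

Convergent (same construct = attachment avoidance): Scale A.
Smallest convergent = 0.76. Discriminant values: 0.43, 0.69, 0.57, 0.50; count ≥ 0.76 → 0.

0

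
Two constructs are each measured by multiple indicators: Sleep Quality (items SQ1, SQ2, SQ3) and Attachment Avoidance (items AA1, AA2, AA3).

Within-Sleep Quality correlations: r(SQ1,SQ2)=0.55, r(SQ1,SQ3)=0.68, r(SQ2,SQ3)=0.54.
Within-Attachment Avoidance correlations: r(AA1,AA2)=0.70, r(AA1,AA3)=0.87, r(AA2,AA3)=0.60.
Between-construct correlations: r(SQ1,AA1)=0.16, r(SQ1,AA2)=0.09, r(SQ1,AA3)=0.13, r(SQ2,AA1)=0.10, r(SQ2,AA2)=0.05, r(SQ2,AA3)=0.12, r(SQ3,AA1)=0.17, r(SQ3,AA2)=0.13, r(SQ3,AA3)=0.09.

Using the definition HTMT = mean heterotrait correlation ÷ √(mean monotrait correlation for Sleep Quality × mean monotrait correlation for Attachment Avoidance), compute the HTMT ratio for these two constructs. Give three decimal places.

0.177

Mean heterotrait r = 1.04/9 = 0.1156.
Mean within-SQ = 1.77/3 = 0.5900; mean within-AA = 2.17/3 = 0.7233.
Geometric mean = √(0.5900 × 0.7233) = 0.6533.
HTMT = 0.1156 / 0.6533 = 0.177.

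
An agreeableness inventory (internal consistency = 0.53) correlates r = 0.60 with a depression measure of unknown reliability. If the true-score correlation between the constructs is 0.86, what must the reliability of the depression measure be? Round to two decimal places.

r_true = r_obs / √(r_xx · r_yy) ⇒ 0.86 = 0.60 / √(0.53 · r_yy).
√(0.53 · r_yy) = 0.60 / 0.86 = 0.6977; 0.53 · r_yy = 0.4868; r_yy = 0.4868 / 0.53 ≈ 0.92.

0.92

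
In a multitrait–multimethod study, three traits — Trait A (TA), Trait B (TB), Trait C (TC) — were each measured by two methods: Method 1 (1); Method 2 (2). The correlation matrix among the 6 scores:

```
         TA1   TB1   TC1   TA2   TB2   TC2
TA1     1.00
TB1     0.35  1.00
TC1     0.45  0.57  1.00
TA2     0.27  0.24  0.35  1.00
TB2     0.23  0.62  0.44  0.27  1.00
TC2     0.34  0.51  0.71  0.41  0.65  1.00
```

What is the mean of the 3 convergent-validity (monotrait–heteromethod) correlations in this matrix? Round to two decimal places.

Convergent values: 0.27, 0.62, 0.71; mean = 1.60/3 = 0.53.

0.53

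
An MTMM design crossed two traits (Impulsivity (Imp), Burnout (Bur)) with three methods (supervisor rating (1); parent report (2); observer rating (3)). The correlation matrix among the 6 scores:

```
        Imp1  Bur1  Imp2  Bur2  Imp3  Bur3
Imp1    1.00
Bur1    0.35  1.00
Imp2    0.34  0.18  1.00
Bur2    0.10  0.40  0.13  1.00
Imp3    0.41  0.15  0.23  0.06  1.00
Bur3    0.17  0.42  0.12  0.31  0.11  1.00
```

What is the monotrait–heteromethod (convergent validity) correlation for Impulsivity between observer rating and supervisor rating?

Same trait (Imp), different methods: r(Imp3, Imp1) = 0.41.

0.41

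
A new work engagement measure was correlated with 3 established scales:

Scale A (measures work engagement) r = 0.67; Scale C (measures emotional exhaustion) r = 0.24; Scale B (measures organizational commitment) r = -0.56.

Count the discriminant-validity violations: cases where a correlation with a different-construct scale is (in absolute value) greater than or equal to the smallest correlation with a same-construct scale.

0

Convergent (same construct = work engagement): Scale A.
Smallest convergent = 0.67. Discriminant |r|: 0.24, 0.56; count ≥ 0.67 → 0.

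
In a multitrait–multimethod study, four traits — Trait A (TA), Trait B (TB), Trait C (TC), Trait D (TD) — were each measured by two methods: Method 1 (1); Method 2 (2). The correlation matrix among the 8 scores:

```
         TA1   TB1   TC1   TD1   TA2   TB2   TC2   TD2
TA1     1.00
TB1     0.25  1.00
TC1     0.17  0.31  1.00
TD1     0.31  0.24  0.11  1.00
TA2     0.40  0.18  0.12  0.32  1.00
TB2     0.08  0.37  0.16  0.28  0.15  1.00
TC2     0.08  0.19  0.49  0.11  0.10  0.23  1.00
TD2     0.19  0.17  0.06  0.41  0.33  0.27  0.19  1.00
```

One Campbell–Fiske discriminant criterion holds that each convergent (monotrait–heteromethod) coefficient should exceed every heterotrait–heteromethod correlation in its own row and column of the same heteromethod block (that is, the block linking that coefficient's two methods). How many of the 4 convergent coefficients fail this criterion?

Checking each validity diagonal entry against its comparison values:
TA (methods 1·2): 0.40 vs {0.08, 0.18, 0.08, 0.12, 0.19, 0.32} → pass.
TB (methods 1·2): 0.37 vs {0.18, 0.08, 0.19, 0.16, 0.17, 0.28} → pass.
TC (methods 1·2): 0.49 vs {0.12, 0.08, 0.16, 0.19, 0.06, 0.11} → pass.
TD (methods 1·2): 0.41 vs {0.32, 0.19, 0.28, 0.17, 0.11, 0.06} → pass.
0 of 4 fail.

0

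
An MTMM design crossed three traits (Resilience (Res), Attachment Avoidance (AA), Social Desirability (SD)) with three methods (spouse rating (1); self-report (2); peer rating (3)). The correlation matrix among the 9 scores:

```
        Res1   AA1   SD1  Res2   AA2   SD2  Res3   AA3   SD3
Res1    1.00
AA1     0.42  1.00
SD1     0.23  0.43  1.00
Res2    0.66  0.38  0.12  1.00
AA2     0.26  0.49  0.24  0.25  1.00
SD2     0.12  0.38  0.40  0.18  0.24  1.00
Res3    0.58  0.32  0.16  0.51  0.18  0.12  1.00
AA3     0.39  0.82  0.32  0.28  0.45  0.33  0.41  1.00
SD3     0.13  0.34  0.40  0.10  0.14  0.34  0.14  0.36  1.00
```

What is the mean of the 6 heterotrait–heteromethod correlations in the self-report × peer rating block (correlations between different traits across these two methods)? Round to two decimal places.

0.19

HTHM values (method 2 × method 3): 0.28, 0.10, 0.18, 0.14, 0.12, 0.33; mean = 1.15/6 = 0.19.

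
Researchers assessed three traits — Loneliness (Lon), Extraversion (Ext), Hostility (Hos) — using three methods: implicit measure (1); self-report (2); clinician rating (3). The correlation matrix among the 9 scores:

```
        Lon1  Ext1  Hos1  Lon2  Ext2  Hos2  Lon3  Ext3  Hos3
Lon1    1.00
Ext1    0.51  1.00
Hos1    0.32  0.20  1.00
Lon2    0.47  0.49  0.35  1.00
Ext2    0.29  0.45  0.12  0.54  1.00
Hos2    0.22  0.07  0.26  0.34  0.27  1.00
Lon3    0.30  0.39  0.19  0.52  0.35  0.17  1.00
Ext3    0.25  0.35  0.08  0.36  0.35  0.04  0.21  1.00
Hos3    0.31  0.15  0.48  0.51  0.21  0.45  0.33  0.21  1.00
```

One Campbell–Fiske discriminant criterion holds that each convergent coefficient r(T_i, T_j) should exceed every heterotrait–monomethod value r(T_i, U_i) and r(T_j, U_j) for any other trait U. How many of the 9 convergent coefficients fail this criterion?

Convergent coefficients and their comparison sets:
Lon (methods 1·2): 0.47 vs {0.51, 0.54, 0.32, 0.34} → fail.
Lon (methods 1·3): 0.30 vs {0.51, 0.21, 0.32, 0.33} → fail.
Lon (methods 2·3): 0.52 vs {0.54, 0.21, 0.34, 0.33} → fail.
Ext (methods 1·2): 0.45 vs {0.51, 0.54, 0.20, 0.27} → fail.
Ext (methods 1·3): 0.35 vs {0.51, 0.21, 0.20, 0.21} → fail.
Ext (methods 2·3): 0.35 vs {0.54, 0.21, 0.27, 0.21} → fail.
Hos (methods 1·2): 0.26 vs {0.32, 0.34, 0.20, 0.27} → fail.
Hos (methods 1·3): 0.48 vs {0.32, 0.33, 0.20, 0.21} → pass.
Hos (methods 2·3): 0.45 vs {0.34, 0.33, 0.27, 0.21} → pass.
7 of 9 fail.

7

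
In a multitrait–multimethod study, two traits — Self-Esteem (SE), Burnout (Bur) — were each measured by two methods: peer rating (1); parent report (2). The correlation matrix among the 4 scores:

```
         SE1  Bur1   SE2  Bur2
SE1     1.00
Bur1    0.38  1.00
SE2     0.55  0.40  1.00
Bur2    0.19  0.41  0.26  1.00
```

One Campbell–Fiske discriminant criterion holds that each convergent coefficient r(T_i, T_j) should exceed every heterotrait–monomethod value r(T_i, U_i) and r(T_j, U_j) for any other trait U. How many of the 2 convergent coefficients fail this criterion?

Each convergent coefficient versus the relevant comparison correlations:
SE (methods 1·2): 0.55 vs {0.38, 0.26} → pass.
Bur (methods 1·2): 0.41 vs {0.38, 0.26} → pass.
0 of 2 fail.

0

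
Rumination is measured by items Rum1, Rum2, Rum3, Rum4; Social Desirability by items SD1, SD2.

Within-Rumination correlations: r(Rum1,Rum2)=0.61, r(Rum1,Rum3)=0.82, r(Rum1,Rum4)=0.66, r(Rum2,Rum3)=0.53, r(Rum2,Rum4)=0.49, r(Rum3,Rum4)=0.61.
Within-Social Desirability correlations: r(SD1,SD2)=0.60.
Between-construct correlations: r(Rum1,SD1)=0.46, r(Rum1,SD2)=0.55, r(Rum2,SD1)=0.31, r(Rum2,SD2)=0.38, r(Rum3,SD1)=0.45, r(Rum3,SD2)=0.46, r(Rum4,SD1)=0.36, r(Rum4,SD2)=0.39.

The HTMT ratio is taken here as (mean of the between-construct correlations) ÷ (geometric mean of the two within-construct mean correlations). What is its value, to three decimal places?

0.689

Between-construct mean = 3.36/8 = 0.4200.
Mean within-Rum = 3.72/6 = 0.6200; mean within-SD = 0.60/1 = 0.6000.
Geometric mean = √(0.6200 × 0.6000) = 0.6099.
HTMT = 0.4200 / 0.6099 = 0.689.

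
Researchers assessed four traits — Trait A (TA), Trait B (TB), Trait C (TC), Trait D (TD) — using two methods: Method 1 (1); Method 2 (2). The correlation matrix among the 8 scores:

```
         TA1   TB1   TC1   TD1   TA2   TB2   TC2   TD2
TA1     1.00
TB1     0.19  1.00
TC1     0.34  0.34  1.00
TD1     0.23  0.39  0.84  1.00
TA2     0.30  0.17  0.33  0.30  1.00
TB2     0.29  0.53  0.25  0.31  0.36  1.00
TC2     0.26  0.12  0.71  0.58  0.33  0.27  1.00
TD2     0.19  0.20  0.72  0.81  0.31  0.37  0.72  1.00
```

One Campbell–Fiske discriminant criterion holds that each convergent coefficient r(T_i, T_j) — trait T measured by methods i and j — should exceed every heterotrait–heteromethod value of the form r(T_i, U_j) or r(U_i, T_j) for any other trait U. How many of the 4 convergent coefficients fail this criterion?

Each convergent coefficient versus the relevant comparison correlations:
TA (methods 1·2): 0.30 vs {0.29, 0.17, 0.26, 0.33, 0.19, 0.30} → fail.
TB (methods 1·2): 0.53 vs {0.17, 0.29, 0.12, 0.25, 0.20, 0.31} → pass.
TC (methods 1·2): 0.71 vs {0.33, 0.26, 0.25, 0.12, 0.72, 0.58} → fail.
TD (methods 1·2): 0.81 vs {0.30, 0.19, 0.31, 0.20, 0.58, 0.72} → pass.
2 of 4 fail.

2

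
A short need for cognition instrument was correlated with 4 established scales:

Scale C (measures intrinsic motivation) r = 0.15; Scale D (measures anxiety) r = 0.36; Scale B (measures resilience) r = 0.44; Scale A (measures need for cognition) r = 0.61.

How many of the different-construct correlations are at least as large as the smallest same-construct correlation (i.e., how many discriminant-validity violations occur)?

0

Convergent (same construct = need for cognition): Scale A.
Smallest convergent = 0.61. Discriminant values: 0.15, 0.36, 0.44; count ≥ 0.61 → 0.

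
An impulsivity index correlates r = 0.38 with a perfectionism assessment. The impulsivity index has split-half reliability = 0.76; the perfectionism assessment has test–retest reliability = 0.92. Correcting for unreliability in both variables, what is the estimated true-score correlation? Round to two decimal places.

0.45

r_true = r_obs / √(r_xx · r_yy) = 0.38 / √(0.76 × 0.92) = 0.38 / √0.6992 = 0.38 / 0.8362 ≈ 0.45.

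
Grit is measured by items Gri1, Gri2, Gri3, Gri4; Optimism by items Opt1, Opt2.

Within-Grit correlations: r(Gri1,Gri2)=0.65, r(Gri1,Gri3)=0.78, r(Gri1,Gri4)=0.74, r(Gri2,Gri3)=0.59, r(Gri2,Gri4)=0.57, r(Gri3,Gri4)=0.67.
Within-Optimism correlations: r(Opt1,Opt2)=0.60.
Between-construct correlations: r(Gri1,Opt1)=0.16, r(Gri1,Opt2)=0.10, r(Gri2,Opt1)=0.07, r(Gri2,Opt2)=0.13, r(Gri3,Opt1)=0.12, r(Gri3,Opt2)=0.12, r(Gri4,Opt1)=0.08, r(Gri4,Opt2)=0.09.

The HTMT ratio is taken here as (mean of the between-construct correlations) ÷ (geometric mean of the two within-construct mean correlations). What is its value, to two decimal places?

Mean heterotrait r = 0.87/8 = 0.1088.
Mean within-Gri = 4.00/6 = 0.6667; mean within-Opt = 0.60/1 = 0.6000.
Geometric mean = √(0.6667 × 0.6000) = 0.6325.
HTMT = 0.1088 / 0.6325 = 0.17.

0.17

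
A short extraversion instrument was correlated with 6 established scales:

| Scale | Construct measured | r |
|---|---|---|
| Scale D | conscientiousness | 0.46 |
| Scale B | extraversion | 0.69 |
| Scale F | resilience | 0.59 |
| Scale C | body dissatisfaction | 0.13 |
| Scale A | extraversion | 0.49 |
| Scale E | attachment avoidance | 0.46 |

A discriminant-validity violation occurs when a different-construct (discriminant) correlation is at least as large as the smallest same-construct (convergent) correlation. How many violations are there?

1

Convergent (same construct = extraversion): Scale B, Scale A.
Smallest convergent = 0.49. Discriminant values: 0.46, 0.59, 0.13, 0.46; count ≥ 0.49 → 1.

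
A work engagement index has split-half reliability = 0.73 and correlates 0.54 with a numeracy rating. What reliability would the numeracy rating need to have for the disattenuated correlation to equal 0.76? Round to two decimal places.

r_true = r_obs / √(r_xx · r_yy) ⇒ 0.76 = 0.54 / √(0.73 · r_yy).
√(0.73 · r_yy) = 0.54 / 0.76 = 0.7105; 0.73 · r_yy = 0.5048; r_yy = 0.5048 / 0.73 ≈ 0.69.

0.69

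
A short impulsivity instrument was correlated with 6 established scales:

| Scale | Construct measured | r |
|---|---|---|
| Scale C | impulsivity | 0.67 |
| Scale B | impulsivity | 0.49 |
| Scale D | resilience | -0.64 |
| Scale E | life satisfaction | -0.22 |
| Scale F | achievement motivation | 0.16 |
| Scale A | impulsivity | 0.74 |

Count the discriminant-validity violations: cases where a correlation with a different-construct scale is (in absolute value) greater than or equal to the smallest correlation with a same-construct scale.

Convergent (same construct = impulsivity): Scale C, Scale B, Scale A.
Smallest convergent = 0.49. Discriminant |r|: 0.64, 0.22, 0.16; count ≥ 0.49 → 1.

1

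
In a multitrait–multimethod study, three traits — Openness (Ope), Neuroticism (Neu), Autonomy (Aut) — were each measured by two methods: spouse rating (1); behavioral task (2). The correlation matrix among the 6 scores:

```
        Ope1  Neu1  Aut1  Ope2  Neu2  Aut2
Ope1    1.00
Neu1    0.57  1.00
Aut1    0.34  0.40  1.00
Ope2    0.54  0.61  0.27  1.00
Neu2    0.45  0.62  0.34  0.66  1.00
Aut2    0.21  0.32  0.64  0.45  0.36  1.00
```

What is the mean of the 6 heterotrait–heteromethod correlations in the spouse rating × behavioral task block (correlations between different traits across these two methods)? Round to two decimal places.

0.37

HTHM values (method 1 × method 2): 0.45, 0.21, 0.61, 0.32, 0.27, 0.34; mean = 2.20/6 = 0.37.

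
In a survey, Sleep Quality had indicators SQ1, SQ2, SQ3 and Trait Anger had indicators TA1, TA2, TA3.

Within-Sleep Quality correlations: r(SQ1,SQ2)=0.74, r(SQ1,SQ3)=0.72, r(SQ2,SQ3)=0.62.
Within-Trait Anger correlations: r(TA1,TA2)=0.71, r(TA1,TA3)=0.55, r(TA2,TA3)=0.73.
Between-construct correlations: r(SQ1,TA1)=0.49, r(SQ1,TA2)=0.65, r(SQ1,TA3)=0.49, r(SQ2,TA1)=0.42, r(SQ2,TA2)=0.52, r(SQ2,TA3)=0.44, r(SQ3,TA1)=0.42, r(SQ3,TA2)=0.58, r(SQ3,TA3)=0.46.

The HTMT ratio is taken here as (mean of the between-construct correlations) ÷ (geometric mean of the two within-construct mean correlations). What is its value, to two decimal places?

0.73

Mean between = 4.47/9 = 0.4967.
Mean within-SQ = 2.08/3 = 0.6933; mean within-TA = 1.99/3 = 0.6633.
Geometric mean = √(0.6933 × 0.6633) = 0.6781.
HTMT = 0.4967 / 0.6781 = 0.73.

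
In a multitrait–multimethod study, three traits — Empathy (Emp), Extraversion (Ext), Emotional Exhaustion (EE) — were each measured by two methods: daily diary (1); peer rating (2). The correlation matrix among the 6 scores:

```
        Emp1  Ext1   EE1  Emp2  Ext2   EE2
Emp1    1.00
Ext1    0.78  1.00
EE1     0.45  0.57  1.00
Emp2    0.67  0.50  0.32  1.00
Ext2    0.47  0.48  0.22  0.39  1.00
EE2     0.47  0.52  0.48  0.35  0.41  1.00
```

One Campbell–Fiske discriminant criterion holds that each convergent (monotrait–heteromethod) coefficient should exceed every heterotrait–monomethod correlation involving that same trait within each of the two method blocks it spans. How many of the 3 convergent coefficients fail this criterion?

Each convergent coefficient versus the relevant comparison correlations:
Emp (methods 1·2): 0.67 vs {0.78, 0.39, 0.45, 0.35} → fail.
Ext (methods 1·2): 0.48 vs {0.78, 0.39, 0.57, 0.41} → fail.
EE (methods 1·2): 0.48 vs {0.45, 0.35, 0.57, 0.41} → fail.
3 of 3 fail.

3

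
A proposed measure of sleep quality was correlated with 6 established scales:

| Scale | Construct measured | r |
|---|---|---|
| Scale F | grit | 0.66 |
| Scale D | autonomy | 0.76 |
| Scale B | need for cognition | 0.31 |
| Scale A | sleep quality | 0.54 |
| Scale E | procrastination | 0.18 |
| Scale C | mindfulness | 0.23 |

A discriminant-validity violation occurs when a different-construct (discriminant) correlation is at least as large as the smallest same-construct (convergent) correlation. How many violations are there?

2

Convergent (same construct = sleep quality): Scale A.
Smallest convergent = 0.54. Discriminant values: 0.66, 0.76, 0.31, 0.18, 0.23; count ≥ 0.54 → 2.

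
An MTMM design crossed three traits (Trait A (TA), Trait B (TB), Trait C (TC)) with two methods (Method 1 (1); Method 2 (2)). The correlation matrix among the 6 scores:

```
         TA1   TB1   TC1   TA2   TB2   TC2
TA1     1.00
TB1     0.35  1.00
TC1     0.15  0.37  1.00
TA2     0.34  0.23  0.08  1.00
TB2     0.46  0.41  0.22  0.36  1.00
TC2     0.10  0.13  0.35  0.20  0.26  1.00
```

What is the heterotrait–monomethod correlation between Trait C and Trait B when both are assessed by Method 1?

0.37

Different traits, same method: r(TC1, TB1) = 0.37.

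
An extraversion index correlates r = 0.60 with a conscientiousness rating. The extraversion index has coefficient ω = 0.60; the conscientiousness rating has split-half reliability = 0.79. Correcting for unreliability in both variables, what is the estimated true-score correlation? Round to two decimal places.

0.87

r_true = r_obs / √(r_xx · r_yy) = 0.60 / √(0.60 × 0.79) = 0.60 / √0.4740 = 0.60 / 0.6885 ≈ 0.87.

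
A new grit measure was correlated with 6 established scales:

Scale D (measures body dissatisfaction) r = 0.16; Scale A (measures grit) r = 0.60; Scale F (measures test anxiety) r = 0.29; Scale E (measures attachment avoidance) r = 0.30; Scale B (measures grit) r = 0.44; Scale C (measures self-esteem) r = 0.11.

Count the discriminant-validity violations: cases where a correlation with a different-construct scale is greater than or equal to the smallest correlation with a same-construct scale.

0

Convergent (same construct = grit): Scale A, Scale B.
Smallest convergent = 0.44. Discriminant values: 0.16, 0.29, 0.30, 0.11; count ≥ 0.44 → 0.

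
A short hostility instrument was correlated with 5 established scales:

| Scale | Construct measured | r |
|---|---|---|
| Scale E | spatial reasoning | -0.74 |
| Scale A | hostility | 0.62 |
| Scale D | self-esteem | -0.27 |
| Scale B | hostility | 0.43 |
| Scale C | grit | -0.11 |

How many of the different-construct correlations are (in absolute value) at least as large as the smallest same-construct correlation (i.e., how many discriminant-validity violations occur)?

1

Convergent (same construct = hostility): Scale A, Scale B.
Smallest convergent = 0.43. Discriminant |r|: 0.74, 0.27, 0.11; count ≥ 0.43 → 1.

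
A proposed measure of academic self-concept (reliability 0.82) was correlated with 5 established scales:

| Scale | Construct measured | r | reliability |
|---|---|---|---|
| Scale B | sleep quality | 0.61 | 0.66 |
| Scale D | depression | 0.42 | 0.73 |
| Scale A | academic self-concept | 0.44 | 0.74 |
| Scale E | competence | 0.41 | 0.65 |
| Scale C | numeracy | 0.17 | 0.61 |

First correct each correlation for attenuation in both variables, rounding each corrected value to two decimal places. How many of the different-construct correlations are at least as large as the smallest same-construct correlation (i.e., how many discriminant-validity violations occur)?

Disattenuated r (r / √(r_scale · r_new)):
  Scale B (disc): 0.61 / √(0.66·0.82) = 0.83
  Scale D (disc): 0.42 / √(0.73·0.82) = 0.54
  Scale A (conv): 0.44 / √(0.74·0.82) = 0.56
  Scale E (disc): 0.41 / √(0.65·0.82) = 0.56
  Scale C (disc): 0.17 / √(0.61·0.82) = 0.24
Smallest convergent = 0.56. Discriminant values: 0.83, 0.54, 0.56, 0.24; count ≥ 0.56 → 2.

2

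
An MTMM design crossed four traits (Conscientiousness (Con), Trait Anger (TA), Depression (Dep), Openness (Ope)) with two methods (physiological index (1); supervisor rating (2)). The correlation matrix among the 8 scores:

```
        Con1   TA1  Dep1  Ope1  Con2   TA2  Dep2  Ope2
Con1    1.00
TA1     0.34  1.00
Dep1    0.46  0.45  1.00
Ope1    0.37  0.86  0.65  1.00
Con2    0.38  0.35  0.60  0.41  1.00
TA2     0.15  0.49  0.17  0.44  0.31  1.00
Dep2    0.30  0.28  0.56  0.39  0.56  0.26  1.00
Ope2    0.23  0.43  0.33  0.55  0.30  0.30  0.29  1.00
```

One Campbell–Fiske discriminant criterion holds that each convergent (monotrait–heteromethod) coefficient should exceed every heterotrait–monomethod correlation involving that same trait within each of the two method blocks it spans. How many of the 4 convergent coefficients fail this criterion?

4

Convergent coefficients and their comparison sets:
Con (methods 1·2): 0.38 vs {0.34, 0.31, 0.46, 0.56, 0.37, 0.30} → fail.
TA (methods 1·2): 0.49 vs {0.34, 0.31, 0.45, 0.26, 0.86, 0.30} → fail.
Dep (methods 1·2): 0.56 vs {0.46, 0.56, 0.45, 0.26, 0.65, 0.29} → fail.
Ope (methods 1·2): 0.55 vs {0.37, 0.30, 0.86, 0.30, 0.65, 0.29} → fail.
4 of 4 fail.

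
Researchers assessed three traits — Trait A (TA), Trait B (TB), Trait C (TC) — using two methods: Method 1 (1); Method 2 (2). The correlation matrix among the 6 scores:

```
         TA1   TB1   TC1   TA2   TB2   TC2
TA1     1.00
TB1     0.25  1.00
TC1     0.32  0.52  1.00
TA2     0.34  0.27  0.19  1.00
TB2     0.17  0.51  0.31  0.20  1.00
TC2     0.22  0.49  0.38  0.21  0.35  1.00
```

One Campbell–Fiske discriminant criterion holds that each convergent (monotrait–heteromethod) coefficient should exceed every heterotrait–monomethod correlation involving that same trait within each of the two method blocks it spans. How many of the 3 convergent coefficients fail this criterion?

2

Convergent coefficients and their comparison sets:
TA (methods 1·2): 0.34 vs {0.25, 0.20, 0.32, 0.21} → pass.
TB (methods 1·2): 0.51 vs {0.25, 0.20, 0.52, 0.35} → fail.
TC (methods 1·2): 0.38 vs {0.32, 0.21, 0.52, 0.35} → fail.
2 of 3 fail.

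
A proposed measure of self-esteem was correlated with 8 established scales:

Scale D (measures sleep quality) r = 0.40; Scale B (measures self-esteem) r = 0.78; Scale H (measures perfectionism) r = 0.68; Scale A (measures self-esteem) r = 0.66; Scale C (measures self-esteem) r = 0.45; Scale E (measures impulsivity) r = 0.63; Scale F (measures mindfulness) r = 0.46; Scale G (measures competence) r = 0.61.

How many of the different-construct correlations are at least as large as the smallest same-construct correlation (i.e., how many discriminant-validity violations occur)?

Convergent (same construct = self-esteem): Scale B, Scale A, Scale C.
Smallest convergent = 0.45. Discriminant values: 0.40, 0.68, 0.63, 0.46, 0.61; count ≥ 0.45 → 4.

4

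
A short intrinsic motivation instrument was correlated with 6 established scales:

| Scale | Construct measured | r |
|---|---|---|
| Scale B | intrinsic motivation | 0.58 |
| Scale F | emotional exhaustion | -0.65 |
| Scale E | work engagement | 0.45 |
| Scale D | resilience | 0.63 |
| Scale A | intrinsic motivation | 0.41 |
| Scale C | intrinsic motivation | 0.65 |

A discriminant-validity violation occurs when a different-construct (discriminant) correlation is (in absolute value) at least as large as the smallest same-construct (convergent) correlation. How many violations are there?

Convergent (same construct = intrinsic motivation): Scale B, Scale A, Scale C.
Smallest convergent = 0.41. Discriminant |r|: 0.65, 0.45, 0.63; count ≥ 0.41 → 3.

3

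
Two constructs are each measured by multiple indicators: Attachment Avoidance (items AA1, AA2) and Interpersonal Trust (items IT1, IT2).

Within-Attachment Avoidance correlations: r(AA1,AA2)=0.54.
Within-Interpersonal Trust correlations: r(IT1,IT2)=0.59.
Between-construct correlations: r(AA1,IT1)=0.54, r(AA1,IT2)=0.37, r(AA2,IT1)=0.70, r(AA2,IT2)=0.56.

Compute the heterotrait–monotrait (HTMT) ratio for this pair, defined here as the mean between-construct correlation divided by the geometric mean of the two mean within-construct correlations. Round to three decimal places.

0.961

Mean between = 2.17/4 = 0.5425.
Mean within-AA = 0.54/1 = 0.5400; mean within-IT = 0.59/1 = 0.5900.
Geometric mean = √(0.5400 × 0.5900) = 0.5644.
HTMT = 0.5425 / 0.5644 = 0.961.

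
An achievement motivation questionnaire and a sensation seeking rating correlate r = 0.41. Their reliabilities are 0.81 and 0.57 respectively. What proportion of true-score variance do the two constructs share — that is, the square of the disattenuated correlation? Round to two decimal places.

0.36

Disattenuated r = 0.41 / √(0.81 × 0.57) = 0.41 / 0.6795 = 0.6034.
Shared true-score variance = 0.6034² = 0.3641 ≈ 0.36.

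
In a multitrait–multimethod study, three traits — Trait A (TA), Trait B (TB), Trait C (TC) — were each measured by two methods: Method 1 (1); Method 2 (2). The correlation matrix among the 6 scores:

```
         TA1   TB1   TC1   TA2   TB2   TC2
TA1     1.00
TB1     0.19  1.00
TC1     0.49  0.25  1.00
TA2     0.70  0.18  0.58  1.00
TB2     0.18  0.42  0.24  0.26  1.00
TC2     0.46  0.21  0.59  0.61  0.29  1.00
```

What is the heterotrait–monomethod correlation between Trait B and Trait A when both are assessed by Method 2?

Different traits, same method: r(TB2, TA2) = 0.26.

0.26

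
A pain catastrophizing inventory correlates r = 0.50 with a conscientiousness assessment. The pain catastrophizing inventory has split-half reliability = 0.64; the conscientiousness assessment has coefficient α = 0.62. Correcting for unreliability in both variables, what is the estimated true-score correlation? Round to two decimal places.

0.79

r_true = r_obs / √(r_xx · r_yy) = 0.50 / √(0.64 × 0.62) = 0.50 / √0.3968 = 0.50 / 0.6299 ≈ 0.79.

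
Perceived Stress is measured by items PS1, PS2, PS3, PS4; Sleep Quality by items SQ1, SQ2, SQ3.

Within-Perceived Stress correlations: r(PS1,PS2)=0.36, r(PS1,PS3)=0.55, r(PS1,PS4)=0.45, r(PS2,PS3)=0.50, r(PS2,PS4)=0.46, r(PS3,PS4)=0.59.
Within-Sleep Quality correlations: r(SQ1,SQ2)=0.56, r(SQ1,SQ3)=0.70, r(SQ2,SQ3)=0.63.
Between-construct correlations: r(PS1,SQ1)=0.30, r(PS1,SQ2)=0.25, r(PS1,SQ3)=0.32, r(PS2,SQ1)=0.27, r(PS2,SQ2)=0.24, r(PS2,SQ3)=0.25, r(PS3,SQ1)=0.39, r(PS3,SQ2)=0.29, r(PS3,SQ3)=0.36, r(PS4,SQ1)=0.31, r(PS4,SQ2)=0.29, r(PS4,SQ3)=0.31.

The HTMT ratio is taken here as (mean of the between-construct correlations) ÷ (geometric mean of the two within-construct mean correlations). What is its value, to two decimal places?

Mean heterotrait r = 3.58/12 = 0.2983.
Mean within-PS = 2.91/6 = 0.4850; mean within-SQ = 1.89/3 = 0.6300.
Geometric mean = √(0.4850 × 0.6300) = 0.5528.
HTMT = 0.2983 / 0.5528 = 0.54.

0.54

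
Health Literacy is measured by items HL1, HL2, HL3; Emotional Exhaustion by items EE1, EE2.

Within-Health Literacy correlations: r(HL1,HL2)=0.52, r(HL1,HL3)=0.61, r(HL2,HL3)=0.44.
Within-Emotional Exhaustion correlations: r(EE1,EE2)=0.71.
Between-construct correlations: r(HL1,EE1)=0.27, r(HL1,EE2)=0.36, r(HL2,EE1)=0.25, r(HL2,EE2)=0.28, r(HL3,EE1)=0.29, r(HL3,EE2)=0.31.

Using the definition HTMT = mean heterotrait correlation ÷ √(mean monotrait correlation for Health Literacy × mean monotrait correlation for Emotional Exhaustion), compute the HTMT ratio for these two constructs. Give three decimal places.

Mean heterotrait r = 1.76/6 = 0.2933.
Mean within-HL = 1.57/3 = 0.5233; mean within-EE = 0.71/1 = 0.7100.
Geometric mean = √(0.5233 × 0.7100) = 0.6095.
HTMT = 0.2933 / 0.6095 = 0.481.

0.481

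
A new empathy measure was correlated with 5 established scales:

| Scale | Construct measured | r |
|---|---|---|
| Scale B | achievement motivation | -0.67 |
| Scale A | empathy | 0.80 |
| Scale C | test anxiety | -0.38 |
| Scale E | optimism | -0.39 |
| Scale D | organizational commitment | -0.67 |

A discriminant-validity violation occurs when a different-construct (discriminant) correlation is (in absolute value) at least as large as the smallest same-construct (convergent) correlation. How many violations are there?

Convergent (same construct = empathy): Scale A.
Smallest convergent = 0.80. Discriminant |r|: 0.67, 0.38, 0.39, 0.67; count ≥ 0.80 → 0.

0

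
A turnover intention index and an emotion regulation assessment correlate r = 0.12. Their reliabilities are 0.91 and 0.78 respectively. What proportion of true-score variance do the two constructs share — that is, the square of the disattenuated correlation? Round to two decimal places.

Disattenuated r = 0.12 / √(0.91 × 0.78) = 0.12 / 0.8425 = 0.1424.
Shared true-score variance = 0.1424² = 0.0203 ≈ 0.02.

0.02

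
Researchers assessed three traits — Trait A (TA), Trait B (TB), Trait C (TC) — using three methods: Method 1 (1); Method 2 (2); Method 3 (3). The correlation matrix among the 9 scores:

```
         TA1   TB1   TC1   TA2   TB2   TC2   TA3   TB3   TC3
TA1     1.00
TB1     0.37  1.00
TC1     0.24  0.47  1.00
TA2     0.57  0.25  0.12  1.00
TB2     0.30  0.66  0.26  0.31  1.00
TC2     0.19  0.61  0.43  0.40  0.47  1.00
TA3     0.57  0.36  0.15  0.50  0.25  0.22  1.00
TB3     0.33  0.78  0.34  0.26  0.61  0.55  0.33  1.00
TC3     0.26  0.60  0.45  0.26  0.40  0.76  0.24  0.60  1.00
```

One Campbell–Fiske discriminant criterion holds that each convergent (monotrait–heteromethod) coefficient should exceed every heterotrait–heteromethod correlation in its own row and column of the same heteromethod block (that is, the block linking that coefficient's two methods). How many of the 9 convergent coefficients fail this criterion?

Each convergent coefficient versus the relevant comparison correlations:
TA (methods 1·2): 0.57 vs {0.30, 0.25, 0.19, 0.12} → pass.
TA (methods 1·3): 0.57 vs {0.33, 0.36, 0.26, 0.15} → pass.
TA (methods 2·3): 0.50 vs {0.26, 0.25, 0.26, 0.22} → pass.
TB (methods 1·2): 0.66 vs {0.25, 0.30, 0.61, 0.26} → pass.
TB (methods 1·3): 0.78 vs {0.36, 0.33, 0.60, 0.34} → pass.
TB (methods 2·3): 0.61 vs {0.25, 0.26, 0.40, 0.55} → pass.
TC (methods 1·2): 0.43 vs {0.12, 0.19, 0.26, 0.61} → fail.
TC (methods 1·3): 0.45 vs {0.15, 0.26, 0.34, 0.60} → fail.
TC (methods 2·3): 0.76 vs {0.22, 0.26, 0.55, 0.40} → pass.
2 of 9 fail.

2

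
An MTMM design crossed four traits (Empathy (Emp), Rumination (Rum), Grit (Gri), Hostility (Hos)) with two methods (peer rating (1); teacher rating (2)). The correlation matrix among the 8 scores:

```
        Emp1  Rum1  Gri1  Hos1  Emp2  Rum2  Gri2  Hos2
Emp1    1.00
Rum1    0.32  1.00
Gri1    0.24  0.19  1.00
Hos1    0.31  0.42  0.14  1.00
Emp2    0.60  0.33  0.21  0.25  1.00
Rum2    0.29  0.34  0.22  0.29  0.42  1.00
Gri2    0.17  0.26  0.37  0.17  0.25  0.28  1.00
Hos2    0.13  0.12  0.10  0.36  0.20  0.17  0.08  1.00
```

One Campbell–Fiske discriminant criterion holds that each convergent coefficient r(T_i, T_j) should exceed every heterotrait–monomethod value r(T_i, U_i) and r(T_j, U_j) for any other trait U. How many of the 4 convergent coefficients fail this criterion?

2

Checking each validity diagonal entry against its comparison values:
Emp (methods 1·2): 0.60 vs {0.32, 0.42, 0.24, 0.25, 0.31, 0.20} → pass.
Rum (methods 1·2): 0.34 vs {0.32, 0.42, 0.19, 0.28, 0.42, 0.17} → fail.
Gri (methods 1·2): 0.37 vs {0.24, 0.25, 0.19, 0.28, 0.14, 0.08} → pass.
Hos (methods 1·2): 0.36 vs {0.31, 0.20, 0.42, 0.17, 0.14, 0.08} → fail.
2 of 4 fail.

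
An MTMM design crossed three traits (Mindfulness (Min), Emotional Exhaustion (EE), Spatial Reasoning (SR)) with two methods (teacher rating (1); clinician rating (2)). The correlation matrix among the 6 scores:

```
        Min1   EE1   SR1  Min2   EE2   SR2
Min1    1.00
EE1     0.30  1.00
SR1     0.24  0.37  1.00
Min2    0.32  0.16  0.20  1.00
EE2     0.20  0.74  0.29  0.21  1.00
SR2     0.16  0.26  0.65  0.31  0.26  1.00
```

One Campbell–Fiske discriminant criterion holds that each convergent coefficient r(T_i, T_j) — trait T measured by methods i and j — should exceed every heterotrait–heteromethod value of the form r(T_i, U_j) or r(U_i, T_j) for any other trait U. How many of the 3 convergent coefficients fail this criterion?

Each convergent coefficient versus the relevant comparison correlations:
Min (methods 1·2): 0.32 vs {0.20, 0.16, 0.16, 0.20} → pass.
EE (methods 1·2): 0.74 vs {0.16, 0.20, 0.26, 0.29} → pass.
SR (methods 1·2): 0.65 vs {0.20, 0.16, 0.29, 0.26} → pass.
0 of 3 fail.

0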